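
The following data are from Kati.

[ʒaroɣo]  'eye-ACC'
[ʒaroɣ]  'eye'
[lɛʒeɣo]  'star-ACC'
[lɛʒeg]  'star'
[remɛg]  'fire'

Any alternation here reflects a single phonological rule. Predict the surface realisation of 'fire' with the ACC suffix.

[remɛɣo]

In [lɛʒeɣo] and [lɛʒeg] the final segment of 'star' alternates: [ɣ] ~ [g].
But 'eye' keeps [ɣ] in both environments ([ʒaroɣo], [ʒaroɣ]), so there is no rule changing /ɣ/ to [g] in isolation.
Therefore /g/ is basic and [ɣ] is derived by intervocalic spirantization (voiced stops become fricatives between vowels).
The one attested form of 'fire', [remɛg], shows underlying /remɛg/. Applying the same rule between vowels gives [remɛɣo].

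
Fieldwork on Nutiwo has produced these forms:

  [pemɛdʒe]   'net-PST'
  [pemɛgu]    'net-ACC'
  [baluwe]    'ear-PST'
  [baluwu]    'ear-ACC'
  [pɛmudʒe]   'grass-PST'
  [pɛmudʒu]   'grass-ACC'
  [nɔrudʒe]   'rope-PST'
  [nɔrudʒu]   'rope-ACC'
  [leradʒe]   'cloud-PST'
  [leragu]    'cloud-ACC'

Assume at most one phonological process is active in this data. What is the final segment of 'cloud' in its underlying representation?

In [leradʒe] and [leragu] the final segment of 'cloud' alternates: [dʒ] ~ [g].
But 'rope' keeps [dʒ] in both environments ([nɔrudʒe], [nɔrudʒu]), so there is no rule changing /dʒ/ to [g] before the ACC suffix.
So /g/ is underlying, and a rule of palatalization before a front vowel — /g/ becomes palato-alveolar [dʒ] before a front vowel — gives [dʒ].

/g/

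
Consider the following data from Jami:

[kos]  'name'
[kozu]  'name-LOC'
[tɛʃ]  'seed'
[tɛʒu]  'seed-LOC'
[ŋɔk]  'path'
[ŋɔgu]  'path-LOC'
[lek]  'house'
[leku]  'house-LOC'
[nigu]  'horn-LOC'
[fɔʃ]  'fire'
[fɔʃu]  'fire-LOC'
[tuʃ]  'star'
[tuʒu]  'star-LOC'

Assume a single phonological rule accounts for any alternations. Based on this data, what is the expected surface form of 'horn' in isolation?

The root 'path' surfaces as [ŋɔk] and [ŋɔgu], with a stem-final [k] ~ [g] alternation.
The stem 'house' ([lek], [leku]) shows [k] unchanged in both environments, so [k] cannot be basic with [g] derived before the LOC suffix.
The alternation reflects word-final obstruent devoicing: voiced obstruents become voiceless word-finally. /g/ is underlying.
The one attested form of 'horn', [nigu], shows underlying /nig/. Applying the same rule word-finally gives [nik].

[nik]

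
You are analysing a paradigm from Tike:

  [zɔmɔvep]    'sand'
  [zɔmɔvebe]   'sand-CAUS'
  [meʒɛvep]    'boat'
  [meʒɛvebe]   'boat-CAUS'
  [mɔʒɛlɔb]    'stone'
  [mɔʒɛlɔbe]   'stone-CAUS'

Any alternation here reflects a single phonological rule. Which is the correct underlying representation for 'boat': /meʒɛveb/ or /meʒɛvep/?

In [meʒɛvep] and [meʒɛvebe] the final segment of 'boat' alternates: [p] ~ [b].
If /b/ were underlying and a rule turned it into [p] in isolation, 'stone' would also alternate; but it has [b] in both [mɔʒɛlɔb] and [mɔʒɛlɔbe].
Therefore /p/ is basic and [b] is derived by intervocalic voicing (voiceless stops become voiced between vowels).

/meʒɛvep/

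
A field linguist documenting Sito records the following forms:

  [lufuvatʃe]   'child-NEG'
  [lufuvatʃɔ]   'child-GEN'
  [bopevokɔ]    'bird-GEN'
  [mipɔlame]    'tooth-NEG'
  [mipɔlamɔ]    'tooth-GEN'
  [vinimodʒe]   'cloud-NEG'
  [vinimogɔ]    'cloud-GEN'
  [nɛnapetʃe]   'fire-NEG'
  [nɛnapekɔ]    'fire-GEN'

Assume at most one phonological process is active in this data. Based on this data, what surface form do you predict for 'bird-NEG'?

The root 'fire' surfaces as [nɛnapetʃe] and [nɛnapekɔ], with a stem-final [tʃ] ~ [k] alternation.
Compare 'child', with invariant [tʃ] in [lufuvatʃe] and [lufuvatʃɔ]: an analysis with underlying /tʃ/ and a rule producing [k] before the GEN suffix would wrongly predict alternation here too.
Therefore /k/ is basic and [tʃ] is derived by palatalization before a front vowel (/k/ and /g/ become palato-alveolar [tʃ] and [dʒ] before a front vowel).
From [bopevokɔ] the stem 'bird' is /bopevok/; before a front vowel this yields [bopevotʃe].

[bopevotʃe]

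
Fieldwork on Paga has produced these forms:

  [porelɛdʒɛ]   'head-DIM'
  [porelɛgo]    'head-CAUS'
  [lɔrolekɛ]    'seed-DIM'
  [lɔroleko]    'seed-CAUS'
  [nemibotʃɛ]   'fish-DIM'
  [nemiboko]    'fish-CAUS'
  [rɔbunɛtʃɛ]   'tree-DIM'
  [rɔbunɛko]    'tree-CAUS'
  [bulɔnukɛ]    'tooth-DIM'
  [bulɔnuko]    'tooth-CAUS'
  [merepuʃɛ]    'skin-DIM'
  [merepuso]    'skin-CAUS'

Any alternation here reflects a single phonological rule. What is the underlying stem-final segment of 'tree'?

The root 'tree' surfaces as [rɔbunɛtʃɛ] and [rɔbunɛko], with a stem-final [tʃ] ~ [k] alternation.
The stem 'tooth' ([bulɔnukɛ], [bulɔnuko]) shows [k] unchanged in both environments, so [k] cannot be basic with [tʃ] derived before the DIM suffix.
The underlying segment must be /tʃ/; palato-alveolar /tʃ/, /dʒ/ and /ʃ/ become [k], [g] and [s] when no front vowel follows, yielding [k] there.

/tʃ/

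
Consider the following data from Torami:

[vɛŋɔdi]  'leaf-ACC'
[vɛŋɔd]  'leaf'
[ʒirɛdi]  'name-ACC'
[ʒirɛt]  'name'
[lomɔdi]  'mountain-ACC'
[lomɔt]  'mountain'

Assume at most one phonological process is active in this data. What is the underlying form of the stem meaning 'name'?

'name' shows [d] ~ [t] at the end of the stem ([ʒirɛdi] vs [ʒirɛt]).
The stem 'leaf' ([vɛŋɔdi], [vɛŋɔd]) shows [d] unchanged in both environments, so [d] cannot be basic with [t] derived in isolation.
The underlying segment must be /t/; voiceless stops become voiced between vowels, yielding [d] there.

/ʒirɛt/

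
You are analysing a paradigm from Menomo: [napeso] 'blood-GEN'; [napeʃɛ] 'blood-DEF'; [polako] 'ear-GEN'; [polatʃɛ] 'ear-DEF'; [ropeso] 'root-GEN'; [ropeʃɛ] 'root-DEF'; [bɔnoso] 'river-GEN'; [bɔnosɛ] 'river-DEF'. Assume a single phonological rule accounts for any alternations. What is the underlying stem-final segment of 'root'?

/ʃ/

In [ropeso] and [ropeʃɛ] the final segment of 'root' alternates: [s] ~ [ʃ].
Compare 'river', with invariant [s] in [bɔnoso] and [bɔnosɛ]: an analysis with underlying /s/ and a rule producing [ʃ] before the DEF suffix would wrongly predict alternation here too.
The underlying segment must be /ʃ/; palato-alveolar /tʃ/ and /ʃ/ become [k] and [s] when no front vowel follows, yielding [s] there.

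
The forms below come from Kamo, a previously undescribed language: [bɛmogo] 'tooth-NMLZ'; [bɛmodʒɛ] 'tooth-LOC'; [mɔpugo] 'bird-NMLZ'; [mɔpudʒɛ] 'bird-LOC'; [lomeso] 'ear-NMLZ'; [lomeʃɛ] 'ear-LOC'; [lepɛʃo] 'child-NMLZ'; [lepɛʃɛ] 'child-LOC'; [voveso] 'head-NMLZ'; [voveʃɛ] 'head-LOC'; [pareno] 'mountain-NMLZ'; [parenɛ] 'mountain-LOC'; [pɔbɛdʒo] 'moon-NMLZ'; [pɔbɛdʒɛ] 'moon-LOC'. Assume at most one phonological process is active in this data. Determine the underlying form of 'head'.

/voves/

In [voveso] and [voveʃɛ] the final segment of 'head' alternates: [s] ~ [ʃ].
But 'child' keeps [ʃ] in both environments ([lepɛʃo], [lepɛʃɛ]), so there is no rule changing /ʃ/ to [s] before the NMLZ suffix.
The alternation reflects palatalization before a front vowel: /g/ and /s/ become palato-alveolar [dʒ] and [ʃ] before a front vowel. /s/ is underlying.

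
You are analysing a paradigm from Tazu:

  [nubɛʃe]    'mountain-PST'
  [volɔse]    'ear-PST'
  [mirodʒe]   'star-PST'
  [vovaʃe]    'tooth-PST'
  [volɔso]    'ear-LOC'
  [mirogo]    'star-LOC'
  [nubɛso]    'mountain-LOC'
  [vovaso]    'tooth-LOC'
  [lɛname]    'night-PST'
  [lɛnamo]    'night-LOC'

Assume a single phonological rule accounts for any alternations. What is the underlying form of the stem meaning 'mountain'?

'mountain' shows [s] ~ [ʃ] at the end of the stem ([nubɛso] vs [nubɛʃe]).
If /s/ were underlying and a rule turned it into [ʃ] before the PST suffix, 'ear' would also alternate; but it has [s] in both [volɔso] and [volɔse].
The underlying segment must be /ʃ/; palato-alveolar /dʒ/ and /ʃ/ become [g] and [s] when no front vowel follows, yielding [s] there.
So 'mountain' = /nubɛʃ/.

/nubɛʃ/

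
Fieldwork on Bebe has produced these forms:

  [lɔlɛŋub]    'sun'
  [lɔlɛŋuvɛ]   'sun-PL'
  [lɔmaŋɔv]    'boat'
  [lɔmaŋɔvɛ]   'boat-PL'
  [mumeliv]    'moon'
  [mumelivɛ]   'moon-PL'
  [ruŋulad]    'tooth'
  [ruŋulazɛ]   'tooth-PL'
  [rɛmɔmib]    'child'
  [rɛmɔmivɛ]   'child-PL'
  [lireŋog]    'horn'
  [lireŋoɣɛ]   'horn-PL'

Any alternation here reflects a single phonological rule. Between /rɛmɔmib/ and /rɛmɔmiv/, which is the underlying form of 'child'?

/rɛmɔmib/

The root 'child' surfaces as [rɛmɔmib] and [rɛmɔmivɛ], with a stem-final [b] ~ [v] alternation.
But 'boat' keeps [v] in both environments ([lɔmaŋɔv], [lɔmaŋɔvɛ]), so there is no rule changing /v/ to [b] in isolation.
So /b/ is underlying, and a rule of intervocalic spirantization — voiced stops become fricatives between vowels — gives [v].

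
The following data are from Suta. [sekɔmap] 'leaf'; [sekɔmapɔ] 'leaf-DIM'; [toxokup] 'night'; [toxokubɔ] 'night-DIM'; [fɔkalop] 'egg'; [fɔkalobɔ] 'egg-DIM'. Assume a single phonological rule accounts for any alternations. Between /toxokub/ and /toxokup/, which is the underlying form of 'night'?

/toxokub/

In [toxokup] and [toxokubɔ] the final segment of 'night' alternates: [p] ~ [b].
If /p/ were underlying and a rule turned it into [b] before the DIM suffix, 'leaf' would also alternate; but it has [p] in both [sekɔmap] and [sekɔmapɔ].
So /b/ is underlying, and a rule of word-final obstruent devoicing — voiced obstruents become voiceless word-finally — gives [p].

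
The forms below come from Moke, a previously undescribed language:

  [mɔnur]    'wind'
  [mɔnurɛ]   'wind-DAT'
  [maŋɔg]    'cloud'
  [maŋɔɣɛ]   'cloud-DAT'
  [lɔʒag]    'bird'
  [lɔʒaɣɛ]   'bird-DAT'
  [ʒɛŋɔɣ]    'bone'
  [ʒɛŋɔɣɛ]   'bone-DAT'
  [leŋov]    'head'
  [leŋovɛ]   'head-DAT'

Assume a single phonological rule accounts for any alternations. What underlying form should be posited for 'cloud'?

The root 'cloud' surfaces as [maŋɔg] and [maŋɔɣɛ], with a stem-final [g] ~ [ɣ] alternation.
But 'bone' keeps [ɣ] in both environments ([ʒɛŋɔɣ], [ʒɛŋɔɣɛ]), so there is no rule changing /ɣ/ to [g] in isolation.
The underlying segment must be /g/; voiced stops become fricatives between vowels, yielding [ɣ] there.

/maŋɔg/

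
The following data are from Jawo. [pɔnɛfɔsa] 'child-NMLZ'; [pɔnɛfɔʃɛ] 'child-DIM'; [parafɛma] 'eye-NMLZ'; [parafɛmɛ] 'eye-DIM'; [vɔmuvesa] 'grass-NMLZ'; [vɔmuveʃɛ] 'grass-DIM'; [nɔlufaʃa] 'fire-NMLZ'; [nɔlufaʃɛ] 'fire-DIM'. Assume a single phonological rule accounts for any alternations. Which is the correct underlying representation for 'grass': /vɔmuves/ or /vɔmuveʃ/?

/vɔmuves/

The root 'grass' surfaces as [vɔmuvesa] and [vɔmuveʃɛ], with a stem-final [s] ~ [ʃ] alternation.
Compare 'fire', with invariant [ʃ] in [nɔlufaʃa] and [nɔlufaʃɛ]: an analysis with underlying /ʃ/ and a rule producing [s] before the NMLZ suffix would wrongly predict alternation here too.
Therefore /s/ is basic and [ʃ] is derived by palatalization before a front vowel (/s/ becomes palato-alveolar [ʃ] before a front vowel).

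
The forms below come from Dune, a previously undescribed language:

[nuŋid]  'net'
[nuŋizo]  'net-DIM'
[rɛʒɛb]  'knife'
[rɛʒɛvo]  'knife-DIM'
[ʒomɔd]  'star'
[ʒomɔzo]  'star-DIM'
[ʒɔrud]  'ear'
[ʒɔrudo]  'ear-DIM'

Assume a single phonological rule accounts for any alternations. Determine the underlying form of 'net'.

'net' shows [d] ~ [z] at the end of the stem ([nuŋid] vs [nuŋizo]).
The stem 'ear' ([ʒɔrud], [ʒɔrudo]) shows [d] unchanged in both environments, so [d] cannot be basic with [z] derived before the DIM suffix.
So /z/ is underlying, and a rule of word-final hardening — voiced fricatives become stops word-finally — gives [d].

/nuŋiz/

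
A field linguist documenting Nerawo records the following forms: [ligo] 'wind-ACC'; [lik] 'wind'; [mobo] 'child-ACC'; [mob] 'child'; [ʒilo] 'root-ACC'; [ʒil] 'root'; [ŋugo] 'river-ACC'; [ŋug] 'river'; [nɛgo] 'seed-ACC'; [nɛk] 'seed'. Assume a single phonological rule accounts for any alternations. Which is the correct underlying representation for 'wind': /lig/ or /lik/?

The stem for 'wind' ends in [g] in [ligo] but [k] in [lik].
If /g/ were underlying and a rule turned it into [k] in isolation, 'river' would also alternate; but it has [g] in both [ŋugo] and [ŋug].
The alternation reflects intervocalic voicing: voiceless stops become voiced between vowels. /k/ is underlying.

/lik/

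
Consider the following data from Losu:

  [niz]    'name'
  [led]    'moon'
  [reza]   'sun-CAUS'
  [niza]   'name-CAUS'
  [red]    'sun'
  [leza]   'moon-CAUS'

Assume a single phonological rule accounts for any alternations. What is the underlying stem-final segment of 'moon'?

'moon' shows [d] ~ [z] at the end of the stem ([led] vs [leza]).
The stem 'name' ([niz], [niza]) shows [z] unchanged in both environments, so [z] cannot be basic with [d] derived in isolation.
Therefore /d/ is basic and [z] is derived by intervocalic spirantization (voiced stops become fricatives between vowels).

/d/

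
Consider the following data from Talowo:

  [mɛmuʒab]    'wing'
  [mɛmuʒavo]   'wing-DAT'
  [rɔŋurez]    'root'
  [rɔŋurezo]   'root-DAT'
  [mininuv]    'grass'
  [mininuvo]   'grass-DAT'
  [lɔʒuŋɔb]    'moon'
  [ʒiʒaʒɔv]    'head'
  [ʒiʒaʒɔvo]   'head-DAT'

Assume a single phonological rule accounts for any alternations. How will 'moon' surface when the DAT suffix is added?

[lɔʒuŋɔvo]

'wing' shows [b] ~ [v] at the end of the stem ([mɛmuʒab] vs [mɛmuʒavo]).
Compare 'head', with invariant [v] in [ʒiʒaʒɔv] and [ʒiʒaʒɔvo]: an analysis with underlying /v/ and a rule producing [b] in isolation would wrongly predict alternation here too.
The underlying segment must be /b/; voiced stops become fricatives between vowels, yielding [v] there.
From [lɔʒuŋɔb] the stem 'moon' is /lɔʒuŋɔb/; between vowels this yields [lɔʒuŋɔvo].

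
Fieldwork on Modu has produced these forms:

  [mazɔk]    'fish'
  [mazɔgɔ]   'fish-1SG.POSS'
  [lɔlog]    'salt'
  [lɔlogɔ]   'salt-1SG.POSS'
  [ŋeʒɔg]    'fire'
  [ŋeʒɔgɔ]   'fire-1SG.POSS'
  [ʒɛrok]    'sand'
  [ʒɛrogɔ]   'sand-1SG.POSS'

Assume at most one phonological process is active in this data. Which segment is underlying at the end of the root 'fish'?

/k/

The root 'fish' surfaces as [mazɔk] and [mazɔgɔ], with a stem-final [k] ~ [g] alternation.
The stem 'fire' ([ŋeʒɔg], [ŋeʒɔgɔ]) shows [g] unchanged in both environments, so [g] cannot be basic with [k] derived in isolation.
So /k/ is underlying, and a rule of intervocalic voicing — voiceless stops become voiced between vowels — gives [g].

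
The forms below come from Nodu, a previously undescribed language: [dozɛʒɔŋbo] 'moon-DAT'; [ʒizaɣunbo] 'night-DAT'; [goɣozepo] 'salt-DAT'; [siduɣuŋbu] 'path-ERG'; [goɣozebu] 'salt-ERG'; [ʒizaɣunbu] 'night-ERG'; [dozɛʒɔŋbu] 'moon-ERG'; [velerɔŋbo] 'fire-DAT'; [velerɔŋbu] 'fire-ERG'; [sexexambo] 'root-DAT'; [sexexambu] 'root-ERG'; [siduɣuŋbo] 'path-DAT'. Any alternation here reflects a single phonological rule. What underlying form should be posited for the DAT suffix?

/-po/

The DAT suffix surfaces as [-bo] and [-po], depending on the final segment of the stem.
The ERG suffix, which begins with [b], is invariant after every stem; so [b] is not altered by any rule here.
The DAT suffix is therefore /-po/ underlyingly, with post-nasal voicing: voiceless stops become voiced after a nasal.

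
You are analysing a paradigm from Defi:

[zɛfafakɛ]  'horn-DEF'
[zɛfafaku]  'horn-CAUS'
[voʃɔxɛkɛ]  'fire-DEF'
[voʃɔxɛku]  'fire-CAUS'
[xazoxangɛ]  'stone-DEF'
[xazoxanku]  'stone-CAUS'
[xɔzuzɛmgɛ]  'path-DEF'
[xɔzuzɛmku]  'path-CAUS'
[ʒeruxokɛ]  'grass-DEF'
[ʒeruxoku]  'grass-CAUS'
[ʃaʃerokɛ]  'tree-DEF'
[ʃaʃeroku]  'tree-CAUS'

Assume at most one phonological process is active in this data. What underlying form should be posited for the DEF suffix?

/-gɛ/

The DEF morpheme has two allomorphs, [-gɛ] and [-kɛ].
The CAUS suffix, which begins with [k], is invariant after every stem; so [k] is not altered by any rule here.
The DEF suffix is therefore /-gɛ/ underlyingly, with post-vocalic devoicing: voiced stops become voiceless after a vowel.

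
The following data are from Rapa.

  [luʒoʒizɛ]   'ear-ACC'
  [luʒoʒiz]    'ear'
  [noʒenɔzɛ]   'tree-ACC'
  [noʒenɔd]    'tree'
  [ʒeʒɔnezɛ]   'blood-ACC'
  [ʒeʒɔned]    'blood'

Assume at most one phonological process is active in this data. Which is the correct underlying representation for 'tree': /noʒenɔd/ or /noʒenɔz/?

/noʒenɔd/

'tree' shows [z] ~ [d] at the end of the stem ([noʒenɔzɛ] vs [noʒenɔd]).
The stem 'ear' ([luʒoʒizɛ], [luʒoʒiz]) shows [z] unchanged in both environments, so [z] cannot be basic with [d] derived in isolation.
The alternation reflects intervocalic spirantization: voiced stops become fricatives between vowels. /d/ is underlying.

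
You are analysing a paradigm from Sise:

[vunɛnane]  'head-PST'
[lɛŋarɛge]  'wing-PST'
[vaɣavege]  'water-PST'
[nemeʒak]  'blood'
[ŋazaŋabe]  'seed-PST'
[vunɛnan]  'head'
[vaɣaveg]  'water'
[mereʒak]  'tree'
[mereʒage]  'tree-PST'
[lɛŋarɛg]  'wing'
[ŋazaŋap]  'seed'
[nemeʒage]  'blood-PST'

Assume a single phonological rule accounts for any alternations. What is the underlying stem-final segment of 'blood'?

The root 'blood' surfaces as [nemeʒage] and [nemeʒak], with a stem-final [g] ~ [k] alternation.
Compare 'wing', with invariant [g] in [lɛŋarɛge] and [lɛŋarɛg]: an analysis with underlying /g/ and a rule producing [k] in isolation would wrongly predict alternation here too.
The underlying segment must be /k/; voiceless stops become voiced between vowels, yielding [g] there.

/k/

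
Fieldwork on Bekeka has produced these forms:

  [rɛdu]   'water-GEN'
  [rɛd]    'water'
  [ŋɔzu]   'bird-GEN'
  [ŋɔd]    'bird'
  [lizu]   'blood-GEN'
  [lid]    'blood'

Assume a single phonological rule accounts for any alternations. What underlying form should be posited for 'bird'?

The stem for 'bird' ends in [z] in [ŋɔzu] but [d] in [ŋɔd].
If /d/ were underlying and a rule turned it into [z] before the GEN suffix, 'water' would also alternate; but it has [d] in both [rɛdu] and [rɛd].
The underlying segment must be /z/; voiced fricatives become stops word-finally, yielding [d] there.
So 'bird' = /ŋɔz/.

/ŋɔz/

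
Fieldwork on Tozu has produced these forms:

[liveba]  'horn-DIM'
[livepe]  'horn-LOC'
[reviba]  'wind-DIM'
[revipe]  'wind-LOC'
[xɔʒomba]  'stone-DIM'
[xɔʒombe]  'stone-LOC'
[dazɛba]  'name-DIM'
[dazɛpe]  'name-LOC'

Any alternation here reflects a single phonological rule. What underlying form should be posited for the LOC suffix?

/-pe/

The LOC morpheme has two allomorphs, [-be] and [-pe].
The DIM suffix, which begins with [b], is invariant after every stem; so [b] is not altered by any rule here.
The LOC suffix is therefore /-pe/ underlyingly, with post-nasal voicing: voiceless stops become voiced after a nasal.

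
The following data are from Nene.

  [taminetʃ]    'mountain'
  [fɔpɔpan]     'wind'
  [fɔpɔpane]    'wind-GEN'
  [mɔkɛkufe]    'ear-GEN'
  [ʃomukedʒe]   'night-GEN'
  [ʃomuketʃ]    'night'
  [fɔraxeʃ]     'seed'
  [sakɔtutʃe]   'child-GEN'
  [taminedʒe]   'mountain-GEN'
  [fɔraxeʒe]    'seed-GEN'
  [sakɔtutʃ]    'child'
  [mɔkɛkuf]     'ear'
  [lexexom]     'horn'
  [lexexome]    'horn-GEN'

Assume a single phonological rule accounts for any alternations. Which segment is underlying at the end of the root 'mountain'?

/dʒ/

'mountain' shows [tʃ] ~ [dʒ] at the end of the stem ([taminetʃ] vs [taminedʒe]).
Compare 'child', with invariant [tʃ] in [sakɔtutʃ] and [sakɔtutʃe]: an analysis with underlying /tʃ/ and a rule producing [dʒ] before the GEN suffix would wrongly predict alternation here too.
Therefore /dʒ/ is basic and [tʃ] is derived by word-final obstruent devoicing (voiced obstruents become voiceless word-finally).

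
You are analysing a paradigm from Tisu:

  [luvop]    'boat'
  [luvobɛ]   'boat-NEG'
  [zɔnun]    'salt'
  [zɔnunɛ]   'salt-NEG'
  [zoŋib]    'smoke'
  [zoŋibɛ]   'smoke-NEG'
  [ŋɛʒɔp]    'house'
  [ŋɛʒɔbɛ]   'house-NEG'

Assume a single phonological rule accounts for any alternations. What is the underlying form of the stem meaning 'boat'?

/luvop/

In [luvop] and [luvobɛ] the final segment of 'boat' alternates: [p] ~ [b].
Compare 'smoke', with invariant [b] in [zoŋib] and [zoŋibɛ]: an analysis with underlying /b/ and a rule producing [p] in isolation would wrongly predict alternation here too.
The alternation reflects intervocalic voicing: voiceless stops become voiced between vowels. /p/ is underlying.
The underlying form of 'boat' is therefore /luvop/.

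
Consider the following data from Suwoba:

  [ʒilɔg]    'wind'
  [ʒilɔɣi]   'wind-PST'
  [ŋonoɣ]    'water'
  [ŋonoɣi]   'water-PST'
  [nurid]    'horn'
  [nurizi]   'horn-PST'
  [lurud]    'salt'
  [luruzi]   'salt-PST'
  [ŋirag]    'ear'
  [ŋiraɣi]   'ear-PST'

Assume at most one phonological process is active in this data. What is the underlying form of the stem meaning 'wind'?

/ʒilɔg/

The root 'wind' surfaces as [ʒilɔg] and [ʒilɔɣi], with a stem-final [g] ~ [ɣ] alternation.
The stem 'water' ([ŋonoɣ], [ŋonoɣi]) shows [ɣ] unchanged in both environments, so [ɣ] cannot be basic with [g] derived in isolation.
So /g/ is underlying, and a rule of intervocalic spirantization — voiced stops become fricatives between vowels — gives [ɣ].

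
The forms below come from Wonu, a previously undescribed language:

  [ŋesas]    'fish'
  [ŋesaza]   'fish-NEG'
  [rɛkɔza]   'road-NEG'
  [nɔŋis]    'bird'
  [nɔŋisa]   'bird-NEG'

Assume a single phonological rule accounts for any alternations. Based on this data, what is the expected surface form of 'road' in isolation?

'fish' shows [s] ~ [z] at the end of the stem ([ŋesas] vs [ŋesaza]).
If /s/ were underlying and a rule turned it into [z] before the NEG suffix, 'bird' would also alternate; but it has [s] in both [nɔŋis] and [nɔŋisa].
So /z/ is underlying, and a rule of word-final obstruent devoicing — voiced obstruents become voiceless word-finally — gives [s].
From [rɛkɔza] the stem 'road' is /rɛkɔz/; word-finally this yields [rɛkɔs].

[rɛkɔs]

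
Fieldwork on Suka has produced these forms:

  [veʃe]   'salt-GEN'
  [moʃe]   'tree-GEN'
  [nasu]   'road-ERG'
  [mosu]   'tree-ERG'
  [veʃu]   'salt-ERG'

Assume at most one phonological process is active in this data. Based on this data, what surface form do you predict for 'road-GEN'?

[naʃe]

The stem for 'tree' ends in [ʃ] in [moʃe] but [s] in [mosu].
The stem 'salt' ([veʃe], [veʃu]) shows [ʃ] unchanged in both environments, so [ʃ] cannot be basic with [s] derived before the ERG suffix.
The underlying segment must be /s/; /s/ becomes palato-alveolar [ʃ] before a front vowel, yielding [ʃ] there.
From [nasu] the stem 'road' is /nas/; before a front vowel this yields [naʃe].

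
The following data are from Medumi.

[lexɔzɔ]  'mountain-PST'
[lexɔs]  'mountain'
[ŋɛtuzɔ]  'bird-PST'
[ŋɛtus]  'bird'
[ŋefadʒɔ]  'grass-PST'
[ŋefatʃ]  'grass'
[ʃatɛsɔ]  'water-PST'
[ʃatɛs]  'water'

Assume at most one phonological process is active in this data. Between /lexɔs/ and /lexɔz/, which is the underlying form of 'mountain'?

/lexɔz/

In [lexɔzɔ] and [lexɔs] the final segment of 'mountain' alternates: [z] ~ [s].
The stem 'water' ([ʃatɛsɔ], [ʃatɛs]) shows [s] unchanged in both environments, so [s] cannot be basic with [z] derived before the PST suffix.
The underlying segment must be /z/; voiced obstruents become voiceless word-finally, yielding [s] there.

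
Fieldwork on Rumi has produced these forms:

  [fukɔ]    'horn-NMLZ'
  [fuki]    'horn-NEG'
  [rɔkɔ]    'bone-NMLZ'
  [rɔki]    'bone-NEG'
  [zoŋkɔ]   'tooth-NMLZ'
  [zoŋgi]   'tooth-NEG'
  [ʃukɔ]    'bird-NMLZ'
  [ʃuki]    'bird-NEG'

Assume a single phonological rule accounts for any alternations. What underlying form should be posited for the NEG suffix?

/-gi/

The NEG suffix surfaces as [-gi] and [-ki], depending on the final segment of the stem.
By contrast the NMLZ suffix keeps its initial [k] throughout — that segment must be underlying.
The NEG suffix is therefore /-gi/ underlyingly, with post-vocalic devoicing: voiced stops become voiceless after a vowel.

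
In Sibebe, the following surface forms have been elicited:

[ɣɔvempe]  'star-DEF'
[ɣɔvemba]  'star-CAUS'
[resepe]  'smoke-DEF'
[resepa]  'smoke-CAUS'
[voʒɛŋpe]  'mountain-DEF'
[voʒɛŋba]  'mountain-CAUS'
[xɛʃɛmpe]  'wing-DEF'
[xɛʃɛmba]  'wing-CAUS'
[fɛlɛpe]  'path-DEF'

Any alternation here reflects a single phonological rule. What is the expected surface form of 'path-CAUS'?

[fɛlɛpa]

The CAUS morpheme has two allomorphs, [-ba] and [-pa].
The DEF suffix, which begins with [p], is invariant after every stem; so [p] is not altered by any rule here.
The CAUS suffix is therefore /-ba/ underlyingly, with post-vocalic devoicing: voiced stops become voiceless after a vowel.
After 'path', which ends in a vowel, the suffix surfaces as [-pa], giving [fɛlɛpa].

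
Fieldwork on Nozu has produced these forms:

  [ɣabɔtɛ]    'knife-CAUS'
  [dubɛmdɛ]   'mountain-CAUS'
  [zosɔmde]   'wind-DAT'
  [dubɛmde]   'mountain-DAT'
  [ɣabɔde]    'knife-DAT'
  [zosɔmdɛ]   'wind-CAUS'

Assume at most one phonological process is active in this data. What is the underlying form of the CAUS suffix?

The CAUS suffix surfaces as [-dɛ] and [-tɛ], depending on the final segment of the stem.
By contrast the DAT suffix keeps its initial [d] throughout — that segment must be underlying.
The CAUS suffix is therefore /-tɛ/ underlyingly, with post-nasal voicing: voiceless stops become voiced after a nasal.

/-tɛ/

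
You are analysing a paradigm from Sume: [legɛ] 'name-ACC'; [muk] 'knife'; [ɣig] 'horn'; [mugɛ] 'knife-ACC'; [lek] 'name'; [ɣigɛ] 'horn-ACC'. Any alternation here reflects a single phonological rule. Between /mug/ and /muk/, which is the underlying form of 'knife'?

/muk/

The root 'knife' surfaces as [mugɛ] and [muk], with a stem-final [g] ~ [k] alternation.
The stem 'horn' ([ɣigɛ], [ɣig]) shows [g] unchanged in both environments, so [g] cannot be basic with [k] derived in isolation.
The underlying segment must be /k/; voiceless stops become voiced between vowels, yielding [g] there.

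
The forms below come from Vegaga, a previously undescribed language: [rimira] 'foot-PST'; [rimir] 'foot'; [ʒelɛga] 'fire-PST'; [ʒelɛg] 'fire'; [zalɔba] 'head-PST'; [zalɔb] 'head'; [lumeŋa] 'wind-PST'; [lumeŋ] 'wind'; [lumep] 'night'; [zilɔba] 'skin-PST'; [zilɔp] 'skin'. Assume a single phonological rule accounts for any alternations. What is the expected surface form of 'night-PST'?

[lumeba]

'skin' shows [b] ~ [p] at the end of the stem ([zilɔba] vs [zilɔp]).
The stem 'head' ([zalɔba], [zalɔb]) shows [b] unchanged in both environments, so [b] cannot be basic with [p] derived in isolation.
The alternation reflects intervocalic voicing: voiceless stops become voiced between vowels. /p/ is underlying.
The one attested form of 'night', [lumep], shows underlying /lumep/. Applying the same rule between vowels gives [lumeba].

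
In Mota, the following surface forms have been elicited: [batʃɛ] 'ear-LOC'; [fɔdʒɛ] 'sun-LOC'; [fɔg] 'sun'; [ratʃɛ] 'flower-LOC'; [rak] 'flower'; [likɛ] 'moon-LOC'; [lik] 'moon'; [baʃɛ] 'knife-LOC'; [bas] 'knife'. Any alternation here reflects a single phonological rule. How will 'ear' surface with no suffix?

'flower' shows [tʃ] ~ [k] at the end of the stem ([ratʃɛ] vs [rak]).
But 'moon' keeps [k] in both environments ([likɛ], [lik]), so there is no rule changing /k/ to [tʃ] before the LOC suffix.
The alternation reflects depalatalization: palato-alveolar /tʃ/, /dʒ/ and /ʃ/ become [k], [g] and [s] when no front vowel follows. /tʃ/ is underlying.
The one attested form of 'ear', [batʃɛ], shows underlying /batʃ/. Applying the same rule when no front vowel follows gives [bak].

[bak]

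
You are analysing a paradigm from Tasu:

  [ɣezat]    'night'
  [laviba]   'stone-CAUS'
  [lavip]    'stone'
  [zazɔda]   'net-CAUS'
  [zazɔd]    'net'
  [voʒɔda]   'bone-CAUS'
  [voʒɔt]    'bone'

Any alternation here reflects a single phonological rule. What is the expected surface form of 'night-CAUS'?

[ɣezada]

The stem for 'bone' ends in [d] in [voʒɔda] but [t] in [voʒɔt].
The stem 'net' ([zazɔda], [zazɔd]) shows [d] unchanged in both environments, so [d] cannot be basic with [t] derived in isolation.
So /t/ is underlying, and a rule of intervocalic voicing — voiceless stops become voiced between vowels — gives [d].
The one attested form of 'night', [ɣezat], shows underlying /ɣezat/. Applying the same rule between vowels gives [ɣezada].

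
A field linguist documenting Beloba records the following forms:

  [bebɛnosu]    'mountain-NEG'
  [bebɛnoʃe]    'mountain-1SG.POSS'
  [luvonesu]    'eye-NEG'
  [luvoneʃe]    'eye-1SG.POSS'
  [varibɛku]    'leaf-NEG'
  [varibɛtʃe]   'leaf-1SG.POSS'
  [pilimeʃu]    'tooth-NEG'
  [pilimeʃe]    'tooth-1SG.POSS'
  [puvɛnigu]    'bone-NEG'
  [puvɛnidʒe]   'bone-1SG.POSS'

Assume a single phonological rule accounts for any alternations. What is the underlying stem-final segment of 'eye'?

The root 'eye' surfaces as [luvonesu] and [luvoneʃe], with a stem-final [s] ~ [ʃ] alternation.
Compare 'tooth', with invariant [ʃ] in [pilimeʃu] and [pilimeʃe]: an analysis with underlying /ʃ/ and a rule producing [s] before the NEG suffix would wrongly predict alternation here too.
The alternation reflects palatalization before a front vowel: /k/, /g/ and /s/ become palato-alveolar [tʃ], [dʒ] and [ʃ] before a front vowel. /s/ is underlying.

/s/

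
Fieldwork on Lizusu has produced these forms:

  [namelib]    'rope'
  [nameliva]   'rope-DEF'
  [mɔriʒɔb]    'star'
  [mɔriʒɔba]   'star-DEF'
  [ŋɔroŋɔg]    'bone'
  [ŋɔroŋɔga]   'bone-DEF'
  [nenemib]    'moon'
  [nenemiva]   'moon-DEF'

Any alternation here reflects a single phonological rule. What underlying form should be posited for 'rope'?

'rope' shows [b] ~ [v] at the end of the stem ([namelib] vs [nameliva]).
Compare 'star', with invariant [b] in [mɔriʒɔb] and [mɔriʒɔba]: an analysis with underlying /b/ and a rule producing [v] before the DEF suffix would wrongly predict alternation here too.
So /v/ is underlying, and a rule of word-final hardening — voiced fricatives become stops word-finally — gives [b].
Hence 'rope' is /nameliv/ underlyingly.

/nameliv/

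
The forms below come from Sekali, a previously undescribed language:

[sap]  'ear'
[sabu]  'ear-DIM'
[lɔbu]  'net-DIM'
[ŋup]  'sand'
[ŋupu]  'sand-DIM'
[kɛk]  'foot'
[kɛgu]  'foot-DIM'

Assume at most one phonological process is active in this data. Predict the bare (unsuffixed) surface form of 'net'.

[lɔp]

'ear' shows [p] ~ [b] at the end of the stem ([sap] vs [sabu]).
The stem 'sand' ([ŋup], [ŋupu]) shows [p] unchanged in both environments, so [p] cannot be basic with [b] derived before the DIM suffix.
The underlying segment must be /b/; voiced obstruents become voiceless word-finally, yielding [p] there.
From [lɔbu] the stem 'net' is /lɔb/; word-finally this yields [lɔp].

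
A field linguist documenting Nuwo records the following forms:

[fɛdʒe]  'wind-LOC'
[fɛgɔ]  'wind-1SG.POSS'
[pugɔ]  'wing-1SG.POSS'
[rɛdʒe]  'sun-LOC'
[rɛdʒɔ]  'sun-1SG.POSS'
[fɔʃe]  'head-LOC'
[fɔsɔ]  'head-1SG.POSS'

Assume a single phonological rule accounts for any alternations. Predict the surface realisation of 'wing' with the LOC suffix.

In [fɛdʒe] and [fɛgɔ] the final segment of 'wind' alternates: [dʒ] ~ [g].
The stem 'sun' ([rɛdʒe], [rɛdʒɔ]) shows [dʒ] unchanged in both environments, so [dʒ] cannot be basic with [g] derived before the 1SG.POSS suffix.
The alternation reflects palatalization before a front vowel: /g/ and /s/ become palato-alveolar [dʒ] and [ʃ] before a front vowel. /g/ is underlying.
From [pugɔ] the stem 'wing' is /pug/; before a front vowel this yields [pudʒe].

[pudʒe]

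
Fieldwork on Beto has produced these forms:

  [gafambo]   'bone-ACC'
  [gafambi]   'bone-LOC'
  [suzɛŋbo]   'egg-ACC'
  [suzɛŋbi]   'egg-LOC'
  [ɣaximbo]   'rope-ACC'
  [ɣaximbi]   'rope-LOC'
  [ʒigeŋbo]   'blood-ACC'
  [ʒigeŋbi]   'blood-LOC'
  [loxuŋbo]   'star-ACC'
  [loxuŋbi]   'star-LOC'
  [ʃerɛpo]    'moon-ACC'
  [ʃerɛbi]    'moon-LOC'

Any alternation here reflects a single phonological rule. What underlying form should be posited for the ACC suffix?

/-po/

The ACC morpheme has two allomorphs, [-bo] and [-po].
The LOC suffix, which begins with [b], is invariant after every stem; so [b] is not altered by any rule here.
So the underlying form is /-po/, and voiceless stops become voiced after a nasal.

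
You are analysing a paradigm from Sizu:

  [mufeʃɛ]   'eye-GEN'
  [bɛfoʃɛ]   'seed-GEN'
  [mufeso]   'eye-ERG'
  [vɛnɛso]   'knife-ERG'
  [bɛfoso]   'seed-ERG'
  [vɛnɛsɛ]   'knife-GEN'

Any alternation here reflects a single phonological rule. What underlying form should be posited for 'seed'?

/bɛfoʃ/

The root 'seed' surfaces as [bɛfoʃɛ] and [bɛfoso], with a stem-final [ʃ] ~ [s] alternation.
But 'knife' keeps [s] in both environments ([vɛnɛsɛ], [vɛnɛso]), so there is no rule changing /s/ to [ʃ] before the GEN suffix.
So /ʃ/ is underlying, and a rule of depalatalization — palato-alveolar /ʃ/ becomes [s] when no front vowel follows — gives [s].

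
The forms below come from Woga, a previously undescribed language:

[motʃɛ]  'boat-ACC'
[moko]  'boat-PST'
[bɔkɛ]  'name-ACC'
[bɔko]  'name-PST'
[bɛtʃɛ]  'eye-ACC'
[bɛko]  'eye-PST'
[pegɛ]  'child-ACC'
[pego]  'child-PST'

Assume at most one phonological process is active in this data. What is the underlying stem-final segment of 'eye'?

The root 'eye' surfaces as [bɛtʃɛ] and [bɛko], with a stem-final [tʃ] ~ [k] alternation.
The stem 'name' ([bɔkɛ], [bɔko]) shows [k] unchanged in both environments, so [k] cannot be basic with [tʃ] derived before the ACC suffix.
The alternation reflects depalatalization: palato-alveolar /tʃ/ becomes [k] when no front vowel follows. /tʃ/ is underlying.

/tʃ/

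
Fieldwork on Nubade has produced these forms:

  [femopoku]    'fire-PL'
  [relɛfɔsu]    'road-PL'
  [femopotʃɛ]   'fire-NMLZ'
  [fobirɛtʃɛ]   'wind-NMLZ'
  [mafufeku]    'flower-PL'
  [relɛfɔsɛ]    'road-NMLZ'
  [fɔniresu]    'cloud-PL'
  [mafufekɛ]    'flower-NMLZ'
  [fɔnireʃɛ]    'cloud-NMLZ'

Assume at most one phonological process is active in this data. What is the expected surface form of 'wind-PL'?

The root 'fire' surfaces as [femopotʃɛ] and [femopoku], with a stem-final [tʃ] ~ [k] alternation.
But 'flower' keeps [k] in both environments ([mafufekɛ], [mafufeku]), so there is no rule changing /k/ to [tʃ] before the NMLZ suffix.
Therefore /tʃ/ is basic and [k] is derived by depalatalization (palato-alveolar /tʃ/ and /ʃ/ become [k] and [s] when no front vowel follows).
From [fobirɛtʃɛ] the stem 'wind' is /fobirɛtʃ/; when no front vowel follows this yields [fobirɛku].

[fobirɛku]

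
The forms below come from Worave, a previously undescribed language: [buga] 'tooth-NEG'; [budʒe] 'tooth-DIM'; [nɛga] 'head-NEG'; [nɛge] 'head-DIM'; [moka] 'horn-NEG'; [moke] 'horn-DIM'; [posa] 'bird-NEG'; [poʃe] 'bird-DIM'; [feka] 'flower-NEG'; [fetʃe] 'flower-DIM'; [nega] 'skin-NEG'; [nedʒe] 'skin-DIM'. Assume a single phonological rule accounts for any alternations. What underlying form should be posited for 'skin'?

The stem for 'skin' ends in [g] in [nega] but [dʒ] in [nedʒe].
If /g/ were underlying and a rule turned it into [dʒ] before the DIM suffix, 'head' would also alternate; but it has [g] in both [nɛga] and [nɛge].
So /dʒ/ is underlying, and a rule of depalatalization — palato-alveolar /tʃ/, /dʒ/ and /ʃ/ become [k], [g] and [s] when no front vowel follows — gives [g].
Hence 'skin' is /nedʒ/ underlyingly.

/nedʒ/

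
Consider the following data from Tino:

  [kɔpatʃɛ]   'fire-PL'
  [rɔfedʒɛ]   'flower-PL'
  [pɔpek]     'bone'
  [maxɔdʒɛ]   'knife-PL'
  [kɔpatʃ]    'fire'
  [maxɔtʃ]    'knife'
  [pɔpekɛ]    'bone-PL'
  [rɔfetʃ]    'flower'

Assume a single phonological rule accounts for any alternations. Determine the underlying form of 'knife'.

The stem for 'knife' ends in [tʃ] in [maxɔtʃ] but [dʒ] in [maxɔdʒɛ].
Compare 'fire', with invariant [tʃ] in [kɔpatʃ] and [kɔpatʃɛ]: an analysis with underlying /tʃ/ and a rule producing [dʒ] before the PL suffix would wrongly predict alternation here too.
So /dʒ/ is underlying, and a rule of word-final obstruent devoicing — voiced obstruents become voiceless word-finally — gives [tʃ].
So 'knife' = /maxɔdʒ/.

/maxɔdʒ/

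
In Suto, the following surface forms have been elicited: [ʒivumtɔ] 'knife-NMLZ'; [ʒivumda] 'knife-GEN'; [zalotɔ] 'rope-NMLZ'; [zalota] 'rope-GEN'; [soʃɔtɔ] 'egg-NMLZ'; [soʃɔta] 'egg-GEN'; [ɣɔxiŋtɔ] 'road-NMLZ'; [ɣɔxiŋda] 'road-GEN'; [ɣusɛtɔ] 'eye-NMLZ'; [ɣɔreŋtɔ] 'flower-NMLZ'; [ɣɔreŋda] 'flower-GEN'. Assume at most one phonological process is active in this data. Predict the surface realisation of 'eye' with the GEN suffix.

The GEN suffix surfaces as [-da] and [-ta], depending on the final segment of the stem.
By contrast the NMLZ suffix keeps its initial [t] throughout — that segment must be underlying.
So the underlying form is /-da/, and voiced stops become voiceless after a vowel.
After 'eye', which ends in a vowel, the suffix surfaces as [-ta], giving [ɣusɛta].

[ɣusɛta]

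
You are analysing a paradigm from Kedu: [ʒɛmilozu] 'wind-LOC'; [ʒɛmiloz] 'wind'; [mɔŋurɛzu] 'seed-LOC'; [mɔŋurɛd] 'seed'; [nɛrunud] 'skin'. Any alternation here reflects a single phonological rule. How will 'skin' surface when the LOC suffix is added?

The stem for 'seed' ends in [z] in [mɔŋurɛzu] but [d] in [mɔŋurɛd].
If /z/ were underlying and a rule turned it into [d] in isolation, 'wind' would also alternate; but it has [z] in both [ʒɛmilozu] and [ʒɛmiloz].
The underlying segment must be /d/; voiced stops become fricatives between vowels, yielding [z] there.
From [nɛrunud] the stem 'skin' is /nɛrunud/; between vowels this yields [nɛrunuzu].

[nɛrunuzu]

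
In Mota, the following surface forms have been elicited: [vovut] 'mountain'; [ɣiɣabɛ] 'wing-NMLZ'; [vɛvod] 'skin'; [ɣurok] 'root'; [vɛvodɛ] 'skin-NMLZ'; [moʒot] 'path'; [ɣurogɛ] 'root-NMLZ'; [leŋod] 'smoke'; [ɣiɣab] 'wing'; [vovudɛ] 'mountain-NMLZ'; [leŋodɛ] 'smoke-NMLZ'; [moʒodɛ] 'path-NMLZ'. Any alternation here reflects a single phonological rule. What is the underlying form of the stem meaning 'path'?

'path' shows [d] ~ [t] at the end of the stem ([moʒodɛ] vs [moʒot]).
But 'skin' keeps [d] in both environments ([vɛvodɛ], [vɛvod]), so there is no rule changing /d/ to [t] in isolation.
The underlying segment must be /t/; voiceless stops become voiced between vowels, yielding [d] there.

/moʒot/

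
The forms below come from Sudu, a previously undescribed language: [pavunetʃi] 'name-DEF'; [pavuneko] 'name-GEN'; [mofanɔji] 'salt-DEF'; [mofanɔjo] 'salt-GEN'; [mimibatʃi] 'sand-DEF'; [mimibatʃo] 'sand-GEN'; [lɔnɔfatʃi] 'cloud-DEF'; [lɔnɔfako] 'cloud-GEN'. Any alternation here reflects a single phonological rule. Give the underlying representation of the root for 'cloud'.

The stem for 'cloud' ends in [tʃ] in [lɔnɔfatʃi] but [k] in [lɔnɔfako].
But 'sand' keeps [tʃ] in both environments ([mimibatʃi], [mimibatʃo]), so there is no rule changing /tʃ/ to [k] before the GEN suffix.
So /k/ is underlying, and a rule of palatalization before a front vowel — /k/ becomes palato-alveolar [tʃ] before a front vowel — gives [tʃ].
The underlying form of 'cloud' is therefore /lɔnɔfak/.

/lɔnɔfak/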